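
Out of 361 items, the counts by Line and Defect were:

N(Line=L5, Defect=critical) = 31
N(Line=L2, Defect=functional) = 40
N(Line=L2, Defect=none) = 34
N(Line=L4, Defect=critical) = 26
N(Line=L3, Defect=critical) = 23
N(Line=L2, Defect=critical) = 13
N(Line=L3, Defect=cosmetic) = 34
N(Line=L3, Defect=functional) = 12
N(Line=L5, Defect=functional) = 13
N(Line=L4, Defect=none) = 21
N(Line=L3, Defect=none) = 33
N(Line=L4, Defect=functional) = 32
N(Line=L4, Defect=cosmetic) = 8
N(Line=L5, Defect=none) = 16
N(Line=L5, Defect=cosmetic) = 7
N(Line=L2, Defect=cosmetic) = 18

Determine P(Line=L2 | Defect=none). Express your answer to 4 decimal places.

0.3269

Total with Defect=none: 34 + 33 + 21 + 16 = 104.
P(Line=L2 | Defect=none) = 34/104 = 0.3269.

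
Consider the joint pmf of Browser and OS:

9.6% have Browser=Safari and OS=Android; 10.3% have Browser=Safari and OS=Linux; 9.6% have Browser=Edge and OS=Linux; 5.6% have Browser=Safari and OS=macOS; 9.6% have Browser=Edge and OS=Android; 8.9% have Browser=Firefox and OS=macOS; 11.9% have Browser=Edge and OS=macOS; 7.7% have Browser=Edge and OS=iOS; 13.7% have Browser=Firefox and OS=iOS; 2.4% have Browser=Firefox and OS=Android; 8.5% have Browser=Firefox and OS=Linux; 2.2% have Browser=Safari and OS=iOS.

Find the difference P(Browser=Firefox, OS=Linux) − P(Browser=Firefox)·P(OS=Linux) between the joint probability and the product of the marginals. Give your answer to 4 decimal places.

P(Browser=Firefox) = 0.089 + 0.085 + 0.137 + 0.024 = 0.335.
P(OS=Linux) = 0.085 + 0.103 + 0.096 = 0.284.
P(Browser=Firefox, OS=Linux) − P(Browser=Firefox)P(OS=Linux) = 0.085 − 0.335×0.284 = -0.0101.

-0.0101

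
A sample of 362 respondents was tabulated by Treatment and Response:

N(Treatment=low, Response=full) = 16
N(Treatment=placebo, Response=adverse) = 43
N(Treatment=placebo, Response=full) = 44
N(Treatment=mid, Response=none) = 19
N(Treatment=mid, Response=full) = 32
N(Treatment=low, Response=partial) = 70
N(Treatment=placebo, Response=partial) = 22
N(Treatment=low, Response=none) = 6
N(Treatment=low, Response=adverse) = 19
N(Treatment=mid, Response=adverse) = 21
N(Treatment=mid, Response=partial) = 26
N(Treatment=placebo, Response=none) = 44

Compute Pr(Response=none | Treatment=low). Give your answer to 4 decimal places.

Total with Treatment=low: 6 + 70 + 16 + 19 = 111.
P(Response=none | Treatment=low) = 6/111 = 0.0541.

0.0541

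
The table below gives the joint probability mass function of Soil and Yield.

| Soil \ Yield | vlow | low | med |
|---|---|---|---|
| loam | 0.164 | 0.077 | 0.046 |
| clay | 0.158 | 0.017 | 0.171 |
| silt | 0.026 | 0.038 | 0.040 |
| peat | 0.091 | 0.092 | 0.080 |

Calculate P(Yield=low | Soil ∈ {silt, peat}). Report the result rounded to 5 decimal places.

P(Soil=silt) = 0.026 + 0.038 + 0.040 = 0.104.
P(Soil=peat) = 0.091 + 0.092 + 0.080 = 0.263.
P(Soil ∈ {silt, peat}) = 0.104 + 0.263 = 0.367; P(Yield=low, Soil ∈ {silt, peat}) = 0.038 + 0.092 = 0.130.
P(Yield=low | Soil ∈ {silt, peat}) = 0.130/0.367 = 0.35422.

0.35422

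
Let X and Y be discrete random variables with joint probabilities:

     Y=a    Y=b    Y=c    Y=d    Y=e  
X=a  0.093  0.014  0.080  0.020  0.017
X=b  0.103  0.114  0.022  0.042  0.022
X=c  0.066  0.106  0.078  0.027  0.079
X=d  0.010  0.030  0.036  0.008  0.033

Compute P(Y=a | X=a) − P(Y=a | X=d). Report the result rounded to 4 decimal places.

0.3297

P(X=a) = 0.093 + 0.014 + 0.080 + 0.020 + 0.017 = 0.224; P(Y=a | X=a) = 0.093/0.224 = 0.41518.
P(X=d) = 0.010 + 0.030 + 0.036 + 0.008 + 0.033 = 0.117; P(Y=a | X=d) = 0.010/0.117 = 0.08547.
Difference = 0.3297.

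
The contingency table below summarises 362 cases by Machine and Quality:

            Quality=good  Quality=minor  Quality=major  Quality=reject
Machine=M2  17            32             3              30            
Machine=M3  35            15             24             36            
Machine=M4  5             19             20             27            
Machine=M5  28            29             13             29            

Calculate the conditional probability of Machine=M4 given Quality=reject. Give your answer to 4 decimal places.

Total with Quality=reject: 30 + 36 + 27 + 29 = 122.
P(Machine=M4 | Quality=reject) = 27/122 = 0.2213.

0.2213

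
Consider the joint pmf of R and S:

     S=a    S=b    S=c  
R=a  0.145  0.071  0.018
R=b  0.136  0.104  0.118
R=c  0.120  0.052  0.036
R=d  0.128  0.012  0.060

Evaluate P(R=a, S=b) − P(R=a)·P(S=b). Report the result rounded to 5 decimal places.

0.01507

P(R=a) = 0.145 + 0.071 + 0.018 = 0.234.
P(S=b) = 0.071 + 0.104 + 0.052 + 0.012 = 0.239.
P(R=a, S=b) − P(R=a)P(S=b) = 0.071 − 0.234×0.239 = 0.01507.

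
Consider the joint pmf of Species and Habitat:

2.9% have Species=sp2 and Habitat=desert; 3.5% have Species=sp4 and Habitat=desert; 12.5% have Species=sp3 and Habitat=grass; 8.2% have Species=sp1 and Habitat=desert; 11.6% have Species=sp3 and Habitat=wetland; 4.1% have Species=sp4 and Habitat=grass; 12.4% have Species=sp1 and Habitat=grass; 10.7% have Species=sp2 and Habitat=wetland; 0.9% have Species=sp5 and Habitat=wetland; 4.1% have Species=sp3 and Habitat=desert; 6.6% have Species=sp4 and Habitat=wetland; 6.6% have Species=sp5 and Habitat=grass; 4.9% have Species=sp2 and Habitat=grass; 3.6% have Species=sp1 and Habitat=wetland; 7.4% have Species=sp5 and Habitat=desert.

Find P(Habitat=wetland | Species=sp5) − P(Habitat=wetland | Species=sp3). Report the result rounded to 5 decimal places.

P(Species=sp5) = 0.066 + 0.009 + 0.074 = 0.149; P(Habitat=wetland | Species=sp5) = 0.009/0.149 = 0.060403.
P(Species=sp3) = 0.125 + 0.116 + 0.041 = 0.282; P(Habitat=wetland | Species=sp3) = 0.116/0.282 = 0.411348.
Difference = -0.35094.

-0.35094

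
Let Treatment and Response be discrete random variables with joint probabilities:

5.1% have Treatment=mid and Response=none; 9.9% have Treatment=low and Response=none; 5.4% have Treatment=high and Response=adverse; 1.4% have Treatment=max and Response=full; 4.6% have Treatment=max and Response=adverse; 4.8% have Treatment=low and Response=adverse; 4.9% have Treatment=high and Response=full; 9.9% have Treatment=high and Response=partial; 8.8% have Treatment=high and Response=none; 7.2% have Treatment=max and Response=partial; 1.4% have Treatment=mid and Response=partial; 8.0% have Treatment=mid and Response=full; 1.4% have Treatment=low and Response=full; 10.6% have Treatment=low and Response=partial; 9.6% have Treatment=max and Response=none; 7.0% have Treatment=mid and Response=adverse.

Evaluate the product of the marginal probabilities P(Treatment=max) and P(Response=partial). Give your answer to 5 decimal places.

P(Treatment=max) = 0.096 + 0.072 + 0.014 + 0.046 = 0.228.
P(Response=partial) = 0.106 + 0.014 + 0.099 + 0.072 = 0.291.
Product: 0.228 × 0.291 = 0.06635.

0.06635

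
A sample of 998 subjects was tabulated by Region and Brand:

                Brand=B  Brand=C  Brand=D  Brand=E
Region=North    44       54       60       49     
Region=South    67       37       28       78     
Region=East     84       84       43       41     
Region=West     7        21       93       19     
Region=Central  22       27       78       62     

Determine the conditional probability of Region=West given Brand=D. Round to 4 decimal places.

0.3079

Total with Brand=D: 60 + 28 + 43 + 93 + 78 = 302.
P(Region=West | Brand=D) = 93/302 = 0.3079.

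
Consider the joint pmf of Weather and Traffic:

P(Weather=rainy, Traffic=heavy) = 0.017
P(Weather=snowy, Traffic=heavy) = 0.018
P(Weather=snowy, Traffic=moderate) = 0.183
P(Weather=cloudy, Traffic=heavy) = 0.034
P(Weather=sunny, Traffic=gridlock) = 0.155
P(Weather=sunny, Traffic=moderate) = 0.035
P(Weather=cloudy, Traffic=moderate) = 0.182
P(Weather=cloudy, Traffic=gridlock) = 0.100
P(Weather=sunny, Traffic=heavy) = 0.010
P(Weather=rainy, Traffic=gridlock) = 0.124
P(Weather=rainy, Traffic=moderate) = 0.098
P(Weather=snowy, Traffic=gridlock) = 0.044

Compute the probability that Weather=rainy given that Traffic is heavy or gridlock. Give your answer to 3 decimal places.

P(Traffic=heavy) = 0.010 + 0.034 + 0.017 + 0.018 = 0.079.
P(Traffic=gridlock) = 0.155 + 0.100 + 0.124 + 0.044 = 0.423.
P(Traffic ∈ {heavy, gridlock}) = 0.079 + 0.423 = 0.502; P(Weather=rainy, Traffic ∈ {heavy, gridlock}) = 0.017 + 0.124 = 0.141.
P(Weather=rainy | Traffic ∈ {heavy, gridlock}) = 0.141/0.502 = 0.281.

0.281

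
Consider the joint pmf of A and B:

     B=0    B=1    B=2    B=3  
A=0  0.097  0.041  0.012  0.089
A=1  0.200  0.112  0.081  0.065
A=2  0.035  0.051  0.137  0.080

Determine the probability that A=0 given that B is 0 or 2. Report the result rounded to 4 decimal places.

P(B=0) = 0.097 + 0.200 + 0.035 = 0.332.
P(B=2) = 0.012 + 0.081 + 0.137 = 0.230.
P(B ∈ {0, 2}) = 0.332 + 0.230 = 0.562; P(A=0, B ∈ {0, 2}) = 0.097 + 0.012 = 0.109.
P(A=0 | B ∈ {0, 2}) = 0.109/0.562 = 0.1940.

0.1940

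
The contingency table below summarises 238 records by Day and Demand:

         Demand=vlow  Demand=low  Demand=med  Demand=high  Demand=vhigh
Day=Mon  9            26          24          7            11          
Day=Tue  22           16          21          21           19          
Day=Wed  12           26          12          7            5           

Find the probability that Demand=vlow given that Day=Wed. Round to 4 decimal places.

Total with Day=Wed: 12 + 26 + 12 + 7 + 5 = 62.
P(Demand=vlow | Day=Wed) = 12/62 = 0.1935.

0.1935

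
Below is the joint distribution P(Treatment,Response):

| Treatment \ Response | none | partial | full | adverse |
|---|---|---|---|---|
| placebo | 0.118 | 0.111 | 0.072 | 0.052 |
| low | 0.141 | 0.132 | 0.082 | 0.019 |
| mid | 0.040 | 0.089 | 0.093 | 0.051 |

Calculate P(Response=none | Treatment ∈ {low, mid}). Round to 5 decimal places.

0.27975

P(Treatment=low) = 0.141 + 0.132 + 0.082 + 0.019 = 0.374.
P(Treatment=mid) = 0.040 + 0.089 + 0.093 + 0.051 = 0.273.
P(Treatment ∈ {low, mid}) = 0.374 + 0.273 = 0.647; P(Response=none, Treatment ∈ {low, mid}) = 0.141 + 0.040 = 0.181.
P(Response=none | Treatment ∈ {low, mid}) = 0.181/0.647 = 0.27975.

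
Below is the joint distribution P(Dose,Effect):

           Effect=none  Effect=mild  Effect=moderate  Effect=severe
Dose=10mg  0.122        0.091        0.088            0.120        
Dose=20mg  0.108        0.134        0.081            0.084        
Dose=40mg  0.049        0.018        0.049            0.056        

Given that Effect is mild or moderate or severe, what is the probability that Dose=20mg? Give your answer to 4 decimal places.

0.4147

P(Effect=mild) = 0.091 + 0.134 + 0.018 = 0.243.
P(Effect=moderate) = 0.088 + 0.081 + 0.049 = 0.218.
P(Effect=severe) = 0.120 + 0.084 + 0.056 = 0.260.
P(Effect ∈ {mild, moderate, severe}) = 0.243 + 0.218 + 0.260 = 0.721; P(Dose=20mg, Effect ∈ {mild, moderate, severe}) = 0.134 + 0.081 + 0.084 = 0.299.
P(Dose=20mg | Effect ∈ {mild, moderate, severe}) = 0.299/0.721 = 0.4147.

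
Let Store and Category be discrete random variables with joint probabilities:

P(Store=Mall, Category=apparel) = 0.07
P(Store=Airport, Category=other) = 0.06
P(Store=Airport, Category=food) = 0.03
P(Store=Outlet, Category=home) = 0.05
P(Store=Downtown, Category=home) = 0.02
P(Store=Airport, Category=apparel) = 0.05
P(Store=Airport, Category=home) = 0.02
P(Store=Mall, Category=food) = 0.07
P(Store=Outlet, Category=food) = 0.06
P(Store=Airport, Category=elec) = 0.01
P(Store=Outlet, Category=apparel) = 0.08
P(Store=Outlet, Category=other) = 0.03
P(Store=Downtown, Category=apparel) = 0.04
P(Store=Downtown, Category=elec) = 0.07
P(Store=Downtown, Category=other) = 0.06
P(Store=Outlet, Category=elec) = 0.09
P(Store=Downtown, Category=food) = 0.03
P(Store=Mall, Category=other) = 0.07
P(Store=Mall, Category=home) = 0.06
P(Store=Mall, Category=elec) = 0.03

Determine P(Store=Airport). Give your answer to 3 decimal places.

P(Store=Airport) = 0.03 + 0.05 + 0.01 + 0.02 + 0.06 = 0.17.

0.170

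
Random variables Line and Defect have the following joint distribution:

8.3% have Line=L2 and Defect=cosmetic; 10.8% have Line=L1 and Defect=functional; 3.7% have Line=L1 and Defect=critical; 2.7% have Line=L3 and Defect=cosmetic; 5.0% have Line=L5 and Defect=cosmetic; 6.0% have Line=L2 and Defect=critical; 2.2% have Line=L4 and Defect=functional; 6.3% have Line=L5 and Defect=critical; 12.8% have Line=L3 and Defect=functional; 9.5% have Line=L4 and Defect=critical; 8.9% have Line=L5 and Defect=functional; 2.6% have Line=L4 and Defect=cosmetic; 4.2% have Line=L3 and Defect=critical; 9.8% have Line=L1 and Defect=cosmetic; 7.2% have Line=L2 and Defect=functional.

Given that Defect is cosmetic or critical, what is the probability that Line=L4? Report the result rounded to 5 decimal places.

P(Defect=cosmetic) = 0.098 + 0.083 + 0.027 + 0.026 + 0.050 = 0.284.
P(Defect=critical) = 0.037 + 0.060 + 0.042 + 0.095 + 0.063 = 0.297.
P(Defect ∈ {cosmetic, critical}) = 0.284 + 0.297 = 0.581; P(Line=L4, Defect ∈ {cosmetic, critical}) = 0.026 + 0.095 = 0.121.
P(Line=L4 | Defect ∈ {cosmetic, critical}) = 0.121/0.581 = 0.20826.

0.20826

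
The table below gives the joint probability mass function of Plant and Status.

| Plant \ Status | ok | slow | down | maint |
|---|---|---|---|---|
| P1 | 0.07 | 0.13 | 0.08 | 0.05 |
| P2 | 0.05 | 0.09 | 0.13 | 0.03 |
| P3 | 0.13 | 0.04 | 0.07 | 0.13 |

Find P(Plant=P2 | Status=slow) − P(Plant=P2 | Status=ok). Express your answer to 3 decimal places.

0.146

P(Status=slow) = 0.13 + 0.09 + 0.04 = 0.26; P(Plant=P2 | Status=slow) = 0.09/0.26 = 0.3462.
P(Status=ok) = 0.07 + 0.05 + 0.13 = 0.25; P(Plant=P2 | Status=ok) = 0.05/0.25 = 0.2000.
Difference = 0.146.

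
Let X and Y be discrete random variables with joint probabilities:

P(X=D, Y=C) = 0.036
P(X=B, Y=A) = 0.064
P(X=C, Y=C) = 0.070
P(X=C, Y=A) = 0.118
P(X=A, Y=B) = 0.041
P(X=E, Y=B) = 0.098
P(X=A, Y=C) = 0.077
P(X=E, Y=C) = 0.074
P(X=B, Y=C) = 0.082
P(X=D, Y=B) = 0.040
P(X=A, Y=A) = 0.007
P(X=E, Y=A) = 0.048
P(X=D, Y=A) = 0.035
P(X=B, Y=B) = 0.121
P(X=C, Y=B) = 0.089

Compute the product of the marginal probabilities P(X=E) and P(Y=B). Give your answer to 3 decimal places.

0.086

P(X=E) = 0.048 + 0.098 + 0.074 = 0.220.
P(Y=B) = 0.041 + 0.121 + 0.089 + 0.040 + 0.098 = 0.389.
Product: 0.220 × 0.389 = 0.086.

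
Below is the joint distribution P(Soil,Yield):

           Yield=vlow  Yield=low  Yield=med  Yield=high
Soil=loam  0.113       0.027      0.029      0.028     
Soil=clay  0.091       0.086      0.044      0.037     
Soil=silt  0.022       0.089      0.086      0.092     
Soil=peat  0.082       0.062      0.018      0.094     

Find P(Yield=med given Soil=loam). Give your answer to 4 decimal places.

P(Soil=loam) = 0.113 + 0.027 + 0.029 + 0.028 = 0.197.
P(Yield=med | Soil=loam) = 0.029/0.197 = 0.1472.

0.1472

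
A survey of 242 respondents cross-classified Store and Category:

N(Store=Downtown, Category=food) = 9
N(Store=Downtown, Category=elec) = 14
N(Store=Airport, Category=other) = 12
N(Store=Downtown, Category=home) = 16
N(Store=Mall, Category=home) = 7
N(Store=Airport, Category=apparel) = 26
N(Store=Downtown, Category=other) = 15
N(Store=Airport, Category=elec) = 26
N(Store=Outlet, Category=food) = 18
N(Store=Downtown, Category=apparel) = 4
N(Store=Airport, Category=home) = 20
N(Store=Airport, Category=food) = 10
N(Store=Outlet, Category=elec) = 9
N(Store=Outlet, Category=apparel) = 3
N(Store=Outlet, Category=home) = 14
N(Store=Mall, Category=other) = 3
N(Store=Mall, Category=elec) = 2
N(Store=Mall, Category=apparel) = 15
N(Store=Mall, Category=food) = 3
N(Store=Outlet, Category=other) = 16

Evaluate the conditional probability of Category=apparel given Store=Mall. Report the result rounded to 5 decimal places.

Total with Store=Mall: 3 + 15 + 2 + 7 + 3 = 30.
P(Category=apparel | Store=Mall) = 15/30 = 0.50000.

0.50000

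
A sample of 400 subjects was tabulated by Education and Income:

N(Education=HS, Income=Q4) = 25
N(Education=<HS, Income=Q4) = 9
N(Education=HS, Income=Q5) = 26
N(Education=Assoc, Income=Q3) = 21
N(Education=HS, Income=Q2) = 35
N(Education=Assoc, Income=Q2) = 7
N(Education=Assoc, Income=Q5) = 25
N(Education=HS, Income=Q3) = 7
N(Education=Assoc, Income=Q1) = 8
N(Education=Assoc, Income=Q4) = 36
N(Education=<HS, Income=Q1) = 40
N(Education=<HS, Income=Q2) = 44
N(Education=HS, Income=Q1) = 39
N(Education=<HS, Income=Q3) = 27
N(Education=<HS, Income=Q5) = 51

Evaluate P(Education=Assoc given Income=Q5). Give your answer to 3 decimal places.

0.245

Total with Income=Q5: 51 + 26 + 25 = 102.
P(Education=Assoc | Income=Q5) = 25/102 = 0.245.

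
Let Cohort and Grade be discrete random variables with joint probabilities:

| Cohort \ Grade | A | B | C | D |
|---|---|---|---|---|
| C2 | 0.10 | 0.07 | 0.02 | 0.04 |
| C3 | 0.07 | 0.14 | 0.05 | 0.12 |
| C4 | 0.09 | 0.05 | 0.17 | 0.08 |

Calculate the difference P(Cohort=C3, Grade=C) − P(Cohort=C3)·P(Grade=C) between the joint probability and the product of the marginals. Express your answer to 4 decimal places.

-0.0412

P(Cohort=C3) = 0.07 + 0.14 + 0.05 + 0.12 = 0.38.
P(Grade=C) = 0.02 + 0.05 + 0.17 = 0.24.
P(Cohort=C3, Grade=C) − P(Cohort=C3)P(Grade=C) = 0.05 − 0.38×0.24 = -0.0412.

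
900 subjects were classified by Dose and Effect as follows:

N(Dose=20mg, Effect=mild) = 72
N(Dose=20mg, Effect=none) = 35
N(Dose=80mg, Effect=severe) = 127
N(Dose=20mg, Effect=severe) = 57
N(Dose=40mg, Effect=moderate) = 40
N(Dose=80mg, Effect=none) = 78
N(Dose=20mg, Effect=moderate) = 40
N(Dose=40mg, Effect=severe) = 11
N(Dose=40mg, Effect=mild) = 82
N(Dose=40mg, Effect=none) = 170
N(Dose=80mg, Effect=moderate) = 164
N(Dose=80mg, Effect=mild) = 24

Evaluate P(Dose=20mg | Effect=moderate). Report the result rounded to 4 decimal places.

0.1639

Total with Effect=moderate: 40 + 40 + 164 = 244.
P(Dose=20mg | Effect=moderate) = 40/244 = 0.1639.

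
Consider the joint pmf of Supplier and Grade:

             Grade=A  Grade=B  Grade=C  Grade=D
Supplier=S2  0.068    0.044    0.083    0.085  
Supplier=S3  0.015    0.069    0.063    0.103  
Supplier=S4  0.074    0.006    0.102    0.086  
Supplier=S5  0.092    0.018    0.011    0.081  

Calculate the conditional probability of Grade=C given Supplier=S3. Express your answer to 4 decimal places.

0.2520

P(Supplier=S3) = 0.015 + 0.069 + 0.063 + 0.103 = 0.250.
P(Grade=C | Supplier=S3) = 0.063/0.250 = 0.2520.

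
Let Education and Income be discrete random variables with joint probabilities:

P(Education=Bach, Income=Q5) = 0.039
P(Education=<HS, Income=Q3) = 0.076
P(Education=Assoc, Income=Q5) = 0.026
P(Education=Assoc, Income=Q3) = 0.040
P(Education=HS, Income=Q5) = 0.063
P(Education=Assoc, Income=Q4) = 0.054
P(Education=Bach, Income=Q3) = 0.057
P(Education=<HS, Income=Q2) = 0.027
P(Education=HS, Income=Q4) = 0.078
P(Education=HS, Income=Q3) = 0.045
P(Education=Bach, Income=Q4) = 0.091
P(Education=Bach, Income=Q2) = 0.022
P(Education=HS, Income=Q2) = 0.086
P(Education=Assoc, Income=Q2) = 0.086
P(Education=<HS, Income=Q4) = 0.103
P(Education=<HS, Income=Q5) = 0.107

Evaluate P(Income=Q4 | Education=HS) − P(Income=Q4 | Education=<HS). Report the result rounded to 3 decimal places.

P(Education=HS) = 0.086 + 0.045 + 0.078 + 0.063 = 0.272; P(Income=Q4 | Education=HS) = 0.078/0.272 = 0.2868.
P(Education=<HS) = 0.027 + 0.076 + 0.103 + 0.107 = 0.313; P(Income=Q4 | Education=<HS) = 0.103/0.313 = 0.3291.
Difference = -0.042.

-0.042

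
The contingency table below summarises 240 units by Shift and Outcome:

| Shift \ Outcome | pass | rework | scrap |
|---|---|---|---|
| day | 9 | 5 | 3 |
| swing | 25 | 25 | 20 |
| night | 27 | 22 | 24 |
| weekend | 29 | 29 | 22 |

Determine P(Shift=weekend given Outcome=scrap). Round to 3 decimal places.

Total with Outcome=scrap: 3 + 20 + 24 + 22 = 69.
P(Shift=weekend | Outcome=scrap) = 22/69 = 0.319.

0.319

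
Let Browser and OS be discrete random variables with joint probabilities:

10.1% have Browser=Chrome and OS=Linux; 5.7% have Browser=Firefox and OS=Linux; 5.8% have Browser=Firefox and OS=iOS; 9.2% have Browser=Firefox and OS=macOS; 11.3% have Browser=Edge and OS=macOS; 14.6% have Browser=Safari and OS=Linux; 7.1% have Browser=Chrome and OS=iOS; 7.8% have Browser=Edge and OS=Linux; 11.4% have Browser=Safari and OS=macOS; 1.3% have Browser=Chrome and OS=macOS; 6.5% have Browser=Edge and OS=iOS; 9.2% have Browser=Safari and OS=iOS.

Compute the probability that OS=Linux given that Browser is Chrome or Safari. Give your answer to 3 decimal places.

0.460

P(Browser=Chrome) = 0.013 + 0.101 + 0.071 = 0.185.
P(Browser=Safari) = 0.114 + 0.146 + 0.092 = 0.352.
P(Browser ∈ {Chrome, Safari}) = 0.185 + 0.352 = 0.537; P(OS=Linux, Browser ∈ {Chrome, Safari}) = 0.101 + 0.146 = 0.247.
P(OS=Linux | Browser ∈ {Chrome, Safari}) = 0.247/0.537 = 0.460.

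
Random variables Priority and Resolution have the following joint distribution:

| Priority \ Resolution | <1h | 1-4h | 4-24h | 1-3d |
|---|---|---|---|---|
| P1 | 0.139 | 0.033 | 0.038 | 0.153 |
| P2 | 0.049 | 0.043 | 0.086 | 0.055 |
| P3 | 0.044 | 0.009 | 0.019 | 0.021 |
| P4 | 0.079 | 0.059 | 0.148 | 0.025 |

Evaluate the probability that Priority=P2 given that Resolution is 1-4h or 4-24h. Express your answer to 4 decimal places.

0.2966

P(Resolution=1-4h) = 0.033 + 0.043 + 0.009 + 0.059 = 0.144.
P(Resolution=4-24h) = 0.038 + 0.086 + 0.019 + 0.148 = 0.291.
P(Resolution ∈ {1-4h, 4-24h}) = 0.144 + 0.291 = 0.435; P(Priority=P2, Resolution ∈ {1-4h, 4-24h}) = 0.043 + 0.086 = 0.129.
P(Priority=P2 | Resolution ∈ {1-4h, 4-24h}) = 0.129/0.435 = 0.2966.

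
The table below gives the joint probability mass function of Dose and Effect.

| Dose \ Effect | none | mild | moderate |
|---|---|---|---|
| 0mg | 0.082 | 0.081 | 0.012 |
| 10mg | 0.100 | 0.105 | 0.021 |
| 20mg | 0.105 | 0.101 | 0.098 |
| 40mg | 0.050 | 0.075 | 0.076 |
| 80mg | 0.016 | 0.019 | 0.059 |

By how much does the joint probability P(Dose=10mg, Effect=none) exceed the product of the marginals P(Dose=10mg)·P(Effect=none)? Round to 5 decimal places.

P(Dose=10mg) = 0.100 + 0.105 + 0.021 = 0.226.
P(Effect=none) = 0.082 + 0.100 + 0.105 + 0.050 + 0.016 = 0.353.
P(Dose=10mg, Effect=none) − P(Dose=10mg)P(Effect=none) = 0.100 − 0.226×0.353 = 0.02022.

0.02022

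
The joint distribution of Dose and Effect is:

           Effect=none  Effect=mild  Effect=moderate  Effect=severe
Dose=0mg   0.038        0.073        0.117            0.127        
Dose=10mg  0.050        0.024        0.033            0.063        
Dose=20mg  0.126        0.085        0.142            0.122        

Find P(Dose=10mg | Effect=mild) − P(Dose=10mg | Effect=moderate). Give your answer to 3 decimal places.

0.019

P(Effect=mild) = 0.073 + 0.024 + 0.085 = 0.182; P(Dose=10mg | Effect=mild) = 0.024/0.182 = 0.1319.
P(Effect=moderate) = 0.117 + 0.033 + 0.142 = 0.292; P(Dose=10mg | Effect=moderate) = 0.033/0.292 = 0.1130.
Difference = 0.019.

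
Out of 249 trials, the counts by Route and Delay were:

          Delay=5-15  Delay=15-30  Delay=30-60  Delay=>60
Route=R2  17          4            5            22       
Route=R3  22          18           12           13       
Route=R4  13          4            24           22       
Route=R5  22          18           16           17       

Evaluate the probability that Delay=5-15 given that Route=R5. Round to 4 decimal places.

0.3014

Total with Route=R5: 22 + 18 + 16 + 17 = 73.
P(Delay=5-15 | Route=R5) = 22/73 = 0.3014.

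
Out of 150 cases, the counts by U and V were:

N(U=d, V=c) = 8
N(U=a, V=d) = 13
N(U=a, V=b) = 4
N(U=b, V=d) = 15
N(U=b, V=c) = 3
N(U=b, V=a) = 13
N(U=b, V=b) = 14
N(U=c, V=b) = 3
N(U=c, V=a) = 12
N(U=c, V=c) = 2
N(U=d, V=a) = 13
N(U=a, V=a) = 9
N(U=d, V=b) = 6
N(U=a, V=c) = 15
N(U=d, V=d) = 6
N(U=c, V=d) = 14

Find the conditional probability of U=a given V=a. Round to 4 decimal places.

0.1915

Total with V=a: 9 + 13 + 12 + 13 = 47.
P(U=a | V=a) = 9/47 = 0.1915.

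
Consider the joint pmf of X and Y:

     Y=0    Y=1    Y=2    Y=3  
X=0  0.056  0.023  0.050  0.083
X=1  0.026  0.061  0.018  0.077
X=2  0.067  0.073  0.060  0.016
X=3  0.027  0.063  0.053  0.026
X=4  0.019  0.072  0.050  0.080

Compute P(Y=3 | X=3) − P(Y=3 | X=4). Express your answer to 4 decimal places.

P(X=3) = 0.027 + 0.063 + 0.053 + 0.026 = 0.169; P(Y=3 | X=3) = 0.026/0.169 = 0.15385.
P(X=4) = 0.019 + 0.072 + 0.050 + 0.080 = 0.221; P(Y=3 | X=4) = 0.080/0.221 = 0.36199.
Difference = -0.2081.

-0.2081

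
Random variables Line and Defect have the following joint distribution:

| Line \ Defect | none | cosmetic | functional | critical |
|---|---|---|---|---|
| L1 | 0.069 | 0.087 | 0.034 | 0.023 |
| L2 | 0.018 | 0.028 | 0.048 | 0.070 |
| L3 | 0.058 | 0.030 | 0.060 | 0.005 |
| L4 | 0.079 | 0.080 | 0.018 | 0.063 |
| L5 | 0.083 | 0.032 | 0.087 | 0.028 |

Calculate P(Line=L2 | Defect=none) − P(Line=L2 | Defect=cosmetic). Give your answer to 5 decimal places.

-0.05032

P(Defect=none) = 0.069 + 0.018 + 0.058 + 0.079 + 0.083 = 0.307; P(Line=L2 | Defect=none) = 0.018/0.307 = 0.058632.
P(Defect=cosmetic) = 0.087 + 0.028 + 0.030 + 0.080 + 0.032 = 0.257; P(Line=L2 | Defect=cosmetic) = 0.028/0.257 = 0.108949.
Difference = -0.05032.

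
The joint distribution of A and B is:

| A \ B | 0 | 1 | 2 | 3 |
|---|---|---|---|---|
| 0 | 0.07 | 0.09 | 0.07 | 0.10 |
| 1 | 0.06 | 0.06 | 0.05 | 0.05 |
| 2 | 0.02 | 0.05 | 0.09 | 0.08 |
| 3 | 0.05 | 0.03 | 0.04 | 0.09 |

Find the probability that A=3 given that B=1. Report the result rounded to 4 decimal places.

P(B=1) = 0.09 + 0.06 + 0.05 + 0.03 = 0.23.
P(A=3 | B=1) = 0.03/0.23 = 0.1304.

0.1304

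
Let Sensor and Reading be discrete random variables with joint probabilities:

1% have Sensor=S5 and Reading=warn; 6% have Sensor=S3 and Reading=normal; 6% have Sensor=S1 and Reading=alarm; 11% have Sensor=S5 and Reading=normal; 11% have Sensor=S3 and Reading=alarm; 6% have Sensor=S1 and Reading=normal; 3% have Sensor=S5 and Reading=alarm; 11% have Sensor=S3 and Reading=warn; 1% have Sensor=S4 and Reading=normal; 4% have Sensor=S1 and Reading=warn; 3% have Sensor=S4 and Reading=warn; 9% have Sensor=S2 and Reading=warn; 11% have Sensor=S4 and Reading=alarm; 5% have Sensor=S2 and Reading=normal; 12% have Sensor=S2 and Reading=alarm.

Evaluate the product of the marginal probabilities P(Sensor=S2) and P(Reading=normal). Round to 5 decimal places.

P(Sensor=S2) = 0.05 + 0.09 + 0.12 = 0.26.
P(Reading=normal) = 0.06 + 0.05 + 0.06 + 0.01 + 0.11 = 0.29.
Product: 0.26 × 0.29 = 0.07540.

0.07540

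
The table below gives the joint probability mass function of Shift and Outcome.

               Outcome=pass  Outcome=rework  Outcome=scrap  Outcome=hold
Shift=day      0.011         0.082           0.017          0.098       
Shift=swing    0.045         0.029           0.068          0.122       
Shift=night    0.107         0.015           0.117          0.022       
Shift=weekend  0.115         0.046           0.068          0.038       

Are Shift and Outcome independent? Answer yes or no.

no

P(Shift=night) = 0.261 and P(Outcome=hold) = 0.280, so their product is 0.07308, but P(Shift=night, Outcome=hold) = 0.022. Since these differ, Shift and Outcome are not independent.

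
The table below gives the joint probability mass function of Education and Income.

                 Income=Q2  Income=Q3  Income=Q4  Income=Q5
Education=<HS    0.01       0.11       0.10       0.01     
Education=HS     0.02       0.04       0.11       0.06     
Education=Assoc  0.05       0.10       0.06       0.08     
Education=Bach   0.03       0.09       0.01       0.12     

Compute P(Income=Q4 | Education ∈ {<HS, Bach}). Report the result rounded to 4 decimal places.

P(Education=<HS) = 0.01 + 0.11 + 0.10 + 0.01 = 0.23.
P(Education=Bach) = 0.03 + 0.09 + 0.01 + 0.12 = 0.25.
P(Education ∈ {<HS, Bach}) = 0.23 + 0.25 = 0.48; P(Income=Q4, Education ∈ {<HS, Bach}) = 0.10 + 0.01 = 0.11.
P(Income=Q4 | Education ∈ {<HS, Bach}) = 0.11/0.48 = 0.2292.

0.2292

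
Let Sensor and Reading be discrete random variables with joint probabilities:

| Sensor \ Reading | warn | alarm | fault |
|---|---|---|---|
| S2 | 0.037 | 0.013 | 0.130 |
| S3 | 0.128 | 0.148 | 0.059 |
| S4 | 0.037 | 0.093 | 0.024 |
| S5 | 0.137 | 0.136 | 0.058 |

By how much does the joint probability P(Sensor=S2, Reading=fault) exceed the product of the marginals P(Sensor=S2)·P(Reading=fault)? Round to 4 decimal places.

0.0812

P(Sensor=S2) = 0.037 + 0.013 + 0.130 = 0.180.
P(Reading=fault) = 0.130 + 0.059 + 0.024 + 0.058 = 0.271.
P(Sensor=S2, Reading=fault) − P(Sensor=S2)P(Reading=fault) = 0.130 − 0.180×0.271 = 0.0812.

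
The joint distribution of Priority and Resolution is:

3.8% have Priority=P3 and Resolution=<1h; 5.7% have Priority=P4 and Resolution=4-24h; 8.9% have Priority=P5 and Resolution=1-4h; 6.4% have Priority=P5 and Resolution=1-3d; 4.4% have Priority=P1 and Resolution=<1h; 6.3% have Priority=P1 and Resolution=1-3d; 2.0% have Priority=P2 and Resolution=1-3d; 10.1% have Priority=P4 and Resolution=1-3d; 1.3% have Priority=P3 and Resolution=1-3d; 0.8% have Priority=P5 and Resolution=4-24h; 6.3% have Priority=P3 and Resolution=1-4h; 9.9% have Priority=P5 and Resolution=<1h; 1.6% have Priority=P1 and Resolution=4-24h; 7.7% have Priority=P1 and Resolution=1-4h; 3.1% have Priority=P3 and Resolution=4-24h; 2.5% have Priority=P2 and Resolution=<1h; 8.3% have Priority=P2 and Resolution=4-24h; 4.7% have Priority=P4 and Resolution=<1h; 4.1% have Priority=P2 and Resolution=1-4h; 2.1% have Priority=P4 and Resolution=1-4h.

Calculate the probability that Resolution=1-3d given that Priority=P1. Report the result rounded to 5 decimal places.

0.31500

P(Priority=P1) = 0.044 + 0.077 + 0.016 + 0.063 = 0.200.
P(Resolution=1-3d | Priority=P1) = 0.063/0.200 = 0.31500.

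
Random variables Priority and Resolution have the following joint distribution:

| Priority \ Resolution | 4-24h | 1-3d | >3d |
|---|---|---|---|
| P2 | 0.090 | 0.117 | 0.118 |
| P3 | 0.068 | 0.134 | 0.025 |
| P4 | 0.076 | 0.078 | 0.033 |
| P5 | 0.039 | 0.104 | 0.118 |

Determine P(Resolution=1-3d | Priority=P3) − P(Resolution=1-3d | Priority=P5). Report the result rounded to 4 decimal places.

0.1918

P(Priority=P3) = 0.068 + 0.134 + 0.025 = 0.227; P(Resolution=1-3d | Priority=P3) = 0.134/0.227 = 0.59031.
P(Priority=P5) = 0.039 + 0.104 + 0.118 = 0.261; P(Resolution=1-3d | Priority=P5) = 0.104/0.261 = 0.39847.
Difference = 0.1918.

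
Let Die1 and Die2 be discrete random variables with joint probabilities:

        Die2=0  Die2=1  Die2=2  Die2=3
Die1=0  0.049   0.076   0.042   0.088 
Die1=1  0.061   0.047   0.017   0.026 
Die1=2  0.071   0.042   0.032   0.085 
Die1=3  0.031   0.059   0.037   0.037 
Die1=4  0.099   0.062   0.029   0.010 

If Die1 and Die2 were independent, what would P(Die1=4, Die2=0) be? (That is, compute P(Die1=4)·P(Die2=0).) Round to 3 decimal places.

P(Die1=4) = 0.099 + 0.062 + 0.029 + 0.010 = 0.200.
P(Die2=0) = 0.049 + 0.061 + 0.071 + 0.031 + 0.099 = 0.311.
Product: 0.200 × 0.311 = 0.062.

0.062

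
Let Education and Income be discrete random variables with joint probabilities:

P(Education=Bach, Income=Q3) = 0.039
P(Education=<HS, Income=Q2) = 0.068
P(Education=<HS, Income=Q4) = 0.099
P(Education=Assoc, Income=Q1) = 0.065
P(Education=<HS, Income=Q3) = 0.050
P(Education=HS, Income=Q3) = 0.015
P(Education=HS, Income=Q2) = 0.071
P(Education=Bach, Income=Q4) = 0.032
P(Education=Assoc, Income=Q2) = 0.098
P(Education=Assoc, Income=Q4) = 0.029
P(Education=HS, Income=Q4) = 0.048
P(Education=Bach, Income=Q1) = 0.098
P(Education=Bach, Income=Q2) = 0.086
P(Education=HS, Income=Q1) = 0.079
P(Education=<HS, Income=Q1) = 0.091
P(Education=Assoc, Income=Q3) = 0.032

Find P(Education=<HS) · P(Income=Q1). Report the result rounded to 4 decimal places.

P(Education=<HS) = 0.091 + 0.068 + 0.050 + 0.099 = 0.308.
P(Income=Q1) = 0.091 + 0.079 + 0.065 + 0.098 = 0.333.
Product: 0.308 × 0.333 = 0.1026.

0.1026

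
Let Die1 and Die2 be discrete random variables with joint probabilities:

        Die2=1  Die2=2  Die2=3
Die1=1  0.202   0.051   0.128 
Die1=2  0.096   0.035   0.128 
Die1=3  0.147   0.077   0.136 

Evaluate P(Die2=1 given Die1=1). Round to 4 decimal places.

0.5302

P(Die1=1) = 0.202 + 0.051 + 0.128 = 0.381.
P(Die2=1 | Die1=1) = 0.202/0.381 = 0.5302.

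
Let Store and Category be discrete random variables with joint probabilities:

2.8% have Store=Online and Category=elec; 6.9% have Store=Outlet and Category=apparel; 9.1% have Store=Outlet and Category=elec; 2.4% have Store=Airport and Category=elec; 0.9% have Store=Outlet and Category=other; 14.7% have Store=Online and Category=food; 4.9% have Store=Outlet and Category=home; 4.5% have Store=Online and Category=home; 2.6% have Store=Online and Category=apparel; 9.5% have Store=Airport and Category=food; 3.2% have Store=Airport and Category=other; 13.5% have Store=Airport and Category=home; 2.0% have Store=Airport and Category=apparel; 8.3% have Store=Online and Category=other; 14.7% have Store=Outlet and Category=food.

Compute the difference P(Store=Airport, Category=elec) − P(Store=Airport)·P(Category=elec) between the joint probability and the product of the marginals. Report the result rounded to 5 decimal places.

-0.01976

P(Store=Airport) = 0.095 + 0.020 + 0.024 + 0.135 + 0.032 = 0.306.
P(Category=elec) = 0.024 + 0.091 + 0.028 = 0.143.
P(Store=Airport, Category=elec) − P(Store=Airport)P(Category=elec) = 0.024 − 0.306×0.143 = -0.01976.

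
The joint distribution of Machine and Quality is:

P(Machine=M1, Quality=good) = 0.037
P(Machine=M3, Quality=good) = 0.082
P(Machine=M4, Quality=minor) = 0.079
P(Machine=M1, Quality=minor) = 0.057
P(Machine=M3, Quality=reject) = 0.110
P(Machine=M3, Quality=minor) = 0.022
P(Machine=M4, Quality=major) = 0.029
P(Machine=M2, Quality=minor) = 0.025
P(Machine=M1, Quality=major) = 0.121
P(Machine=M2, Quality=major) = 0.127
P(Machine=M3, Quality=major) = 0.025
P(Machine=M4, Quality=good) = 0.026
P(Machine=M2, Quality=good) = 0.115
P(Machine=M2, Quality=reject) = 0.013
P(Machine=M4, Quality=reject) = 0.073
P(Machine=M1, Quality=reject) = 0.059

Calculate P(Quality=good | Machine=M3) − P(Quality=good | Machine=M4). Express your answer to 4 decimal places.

0.2175

P(Machine=M3) = 0.082 + 0.022 + 0.025 + 0.110 = 0.239; P(Quality=good | Machine=M3) = 0.082/0.239 = 0.34310.
P(Machine=M4) = 0.026 + 0.079 + 0.029 + 0.073 = 0.207; P(Quality=good | Machine=M4) = 0.026/0.207 = 0.12560.
Difference = 0.2175.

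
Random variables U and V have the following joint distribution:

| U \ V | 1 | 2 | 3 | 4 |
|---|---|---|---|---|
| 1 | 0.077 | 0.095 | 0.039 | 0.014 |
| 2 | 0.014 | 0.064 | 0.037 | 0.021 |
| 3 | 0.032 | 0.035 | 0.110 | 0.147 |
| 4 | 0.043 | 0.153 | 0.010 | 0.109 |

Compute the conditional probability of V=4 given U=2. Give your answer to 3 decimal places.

0.154

P(U=2) = 0.014 + 0.064 + 0.037 + 0.021 = 0.136.
P(V=4 | U=2) = 0.021/0.136 = 0.154.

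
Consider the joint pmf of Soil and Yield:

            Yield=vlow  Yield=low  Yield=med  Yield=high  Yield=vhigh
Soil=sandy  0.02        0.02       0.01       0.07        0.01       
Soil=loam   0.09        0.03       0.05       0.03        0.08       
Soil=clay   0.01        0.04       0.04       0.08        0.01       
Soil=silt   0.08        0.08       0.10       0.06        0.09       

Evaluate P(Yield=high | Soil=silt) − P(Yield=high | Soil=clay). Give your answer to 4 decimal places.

-0.2981

P(Soil=silt) = 0.08 + 0.08 + 0.10 + 0.06 + 0.09 = 0.41; P(Yield=high | Soil=silt) = 0.06/0.41 = 0.14634.
P(Soil=clay) = 0.01 + 0.04 + 0.04 + 0.08 + 0.01 = 0.18; P(Yield=high | Soil=clay) = 0.08/0.18 = 0.44444.
Difference = -0.2981.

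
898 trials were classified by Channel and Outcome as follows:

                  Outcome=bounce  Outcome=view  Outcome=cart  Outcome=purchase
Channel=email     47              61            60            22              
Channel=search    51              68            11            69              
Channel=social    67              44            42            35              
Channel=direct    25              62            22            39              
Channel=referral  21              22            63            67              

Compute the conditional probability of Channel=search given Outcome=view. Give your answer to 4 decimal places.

Total with Outcome=view: 61 + 68 + 44 + 62 + 22 = 257.
P(Channel=search | Outcome=view) = 68/257 = 0.2646.

0.2646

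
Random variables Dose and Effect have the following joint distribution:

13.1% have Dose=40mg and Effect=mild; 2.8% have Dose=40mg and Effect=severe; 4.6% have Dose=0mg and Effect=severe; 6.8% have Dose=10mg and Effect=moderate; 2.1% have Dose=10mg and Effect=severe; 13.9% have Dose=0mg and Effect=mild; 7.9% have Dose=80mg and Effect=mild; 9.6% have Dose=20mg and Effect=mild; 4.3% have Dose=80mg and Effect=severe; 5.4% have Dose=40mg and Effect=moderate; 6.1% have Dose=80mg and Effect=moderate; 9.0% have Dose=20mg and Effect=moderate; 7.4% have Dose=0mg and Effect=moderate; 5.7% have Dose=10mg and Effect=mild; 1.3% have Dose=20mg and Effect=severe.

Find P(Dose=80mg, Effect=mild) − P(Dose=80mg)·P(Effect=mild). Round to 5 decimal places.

P(Dose=80mg) = 0.079 + 0.061 + 0.043 = 0.183.
P(Effect=mild) = 0.139 + 0.057 + 0.096 + 0.131 + 0.079 = 0.502.
P(Dose=80mg, Effect=mild) − P(Dose=80mg)P(Effect=mild) = 0.079 − 0.183×0.502 = -0.01287.

-0.01287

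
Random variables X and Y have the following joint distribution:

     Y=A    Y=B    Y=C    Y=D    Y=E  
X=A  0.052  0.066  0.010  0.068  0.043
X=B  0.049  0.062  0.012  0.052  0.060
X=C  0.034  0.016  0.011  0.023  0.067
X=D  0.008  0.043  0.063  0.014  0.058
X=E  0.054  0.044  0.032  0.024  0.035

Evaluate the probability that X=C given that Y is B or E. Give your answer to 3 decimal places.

0.168

P(Y=B) = 0.066 + 0.062 + 0.016 + 0.043 + 0.044 = 0.231.
P(Y=E) = 0.043 + 0.060 + 0.067 + 0.058 + 0.035 = 0.263.
P(Y ∈ {B, E}) = 0.231 + 0.263 = 0.494; P(X=C, Y ∈ {B, E}) = 0.016 + 0.067 = 0.083.
P(X=C | Y ∈ {B, E}) = 0.083/0.494 = 0.168.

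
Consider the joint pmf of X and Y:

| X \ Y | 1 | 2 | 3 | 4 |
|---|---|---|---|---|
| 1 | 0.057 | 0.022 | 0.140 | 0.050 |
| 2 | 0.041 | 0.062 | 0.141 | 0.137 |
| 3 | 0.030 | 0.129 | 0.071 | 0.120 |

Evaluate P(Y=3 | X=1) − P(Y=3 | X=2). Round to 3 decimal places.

P(X=1) = 0.057 + 0.022 + 0.140 + 0.050 = 0.269; P(Y=3 | X=1) = 0.140/0.269 = 0.5204.
P(X=2) = 0.041 + 0.062 + 0.141 + 0.137 = 0.381; P(Y=3 | X=2) = 0.141/0.381 = 0.3701.
Difference = 0.150.

0.150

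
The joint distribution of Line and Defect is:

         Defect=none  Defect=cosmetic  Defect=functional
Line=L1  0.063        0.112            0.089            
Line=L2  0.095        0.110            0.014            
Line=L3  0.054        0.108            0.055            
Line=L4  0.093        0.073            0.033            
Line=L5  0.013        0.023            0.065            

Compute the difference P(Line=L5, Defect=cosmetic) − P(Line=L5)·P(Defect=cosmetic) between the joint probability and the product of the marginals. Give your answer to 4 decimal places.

-0.0200

P(Line=L5) = 0.013 + 0.023 + 0.065 = 0.101.
P(Defect=cosmetic) = 0.112 + 0.110 + 0.108 + 0.073 + 0.023 = 0.426.
P(Line=L5, Defect=cosmetic) − P(Line=L5)P(Defect=cosmetic) = 0.023 − 0.101×0.426 = -0.0200.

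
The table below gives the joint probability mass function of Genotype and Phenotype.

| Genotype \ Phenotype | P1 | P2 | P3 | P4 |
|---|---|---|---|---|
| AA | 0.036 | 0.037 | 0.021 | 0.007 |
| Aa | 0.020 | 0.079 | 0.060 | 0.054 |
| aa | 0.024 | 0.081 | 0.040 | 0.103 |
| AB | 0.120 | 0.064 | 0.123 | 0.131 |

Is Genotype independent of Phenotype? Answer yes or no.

P(Genotype=AB) = 0.438 and P(Phenotype=P2) = 0.261, so their product is 0.11432, but P(Genotype=AB, Phenotype=P2) = 0.064. Since these differ, Genotype and Phenotype are not independent.

no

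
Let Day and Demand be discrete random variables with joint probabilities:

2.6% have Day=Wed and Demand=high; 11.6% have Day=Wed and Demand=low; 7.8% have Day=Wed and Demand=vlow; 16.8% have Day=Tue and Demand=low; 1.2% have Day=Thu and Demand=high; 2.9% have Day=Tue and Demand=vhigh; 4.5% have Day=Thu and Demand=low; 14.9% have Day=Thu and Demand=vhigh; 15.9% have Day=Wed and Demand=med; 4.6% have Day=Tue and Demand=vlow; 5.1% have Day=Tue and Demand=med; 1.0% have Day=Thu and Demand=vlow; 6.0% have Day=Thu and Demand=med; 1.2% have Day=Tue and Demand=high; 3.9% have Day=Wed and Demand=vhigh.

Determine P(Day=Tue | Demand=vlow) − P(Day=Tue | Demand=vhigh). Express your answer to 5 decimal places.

P(Demand=vlow) = 0.046 + 0.078 + 0.010 = 0.134; P(Day=Tue | Demand=vlow) = 0.046/0.134 = 0.343284.
P(Demand=vhigh) = 0.029 + 0.039 + 0.149 = 0.217; P(Day=Tue | Demand=vhigh) = 0.029/0.217 = 0.133641.
Difference = 0.20964.

0.20964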